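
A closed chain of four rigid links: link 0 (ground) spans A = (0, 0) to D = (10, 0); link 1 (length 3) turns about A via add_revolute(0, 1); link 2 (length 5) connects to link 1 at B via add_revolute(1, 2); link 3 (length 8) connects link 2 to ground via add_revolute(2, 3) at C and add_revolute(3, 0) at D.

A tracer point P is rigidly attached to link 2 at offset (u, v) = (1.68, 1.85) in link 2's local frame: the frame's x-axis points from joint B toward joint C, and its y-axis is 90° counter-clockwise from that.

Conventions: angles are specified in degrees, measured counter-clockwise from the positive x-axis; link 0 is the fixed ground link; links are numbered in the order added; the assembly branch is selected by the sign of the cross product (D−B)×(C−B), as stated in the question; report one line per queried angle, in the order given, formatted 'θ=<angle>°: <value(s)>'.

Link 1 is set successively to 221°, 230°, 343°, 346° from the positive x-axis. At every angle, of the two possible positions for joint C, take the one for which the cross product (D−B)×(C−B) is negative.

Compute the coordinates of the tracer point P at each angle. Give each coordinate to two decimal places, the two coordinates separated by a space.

A=(0,0), D=(10.00,0)
θ=221°: B = A + 3.00·(cos221°, sin221°) = (-2.2641, -1.9682)
θ=221°: |BD| = 12.4211
θ=221°: circle(B,5.00) ∩ circle(D,8.00): a=4.6406, h=1.8614
θ=221°:   candidates: C₊=(2.0229,0.6050) cross=23.120; C₋=(2.6128,-3.0707) cross=-23.120
θ=221°:   branch - wants cross < 0 → take C=(2.6128,-3.0707) (cross=-23.120)
θ=221°: ex = (C−B)/|BC| = (0.9754,-0.2205); ey = (0.2205,0.9754)
θ=221°: P = B + 1.68·ex + 1.85·ey = (-0.2175,-0.5342)
θ=230°: B = A + 3.00·(cos230°, sin230°) = (-1.9284, -2.2981)
θ=230°: |BD| = 12.1477
θ=230°: circle(B,5.00) ∩ circle(D,8.00): a=4.4686, h=2.2431
θ=230°:   candidates: C₊=(2.0352,0.7498) cross=27.248; C₋=(2.8839,-3.6553) cross=-27.248
θ=230°:   branch - wants cross < 0 → take C=(2.8839,-3.6553) (cross=-27.248)
θ=230°: ex = (C−B)/|BC| = (0.9625,-0.2714); ey = (0.2714,0.9625)
θ=230°: P = B + 1.68·ex + 1.85·ey = (0.1907,-0.9736)
θ=343°: B = A + 3.00·(cos343°, sin343°) = (2.8689, -0.8771)
θ=343°: |BD| = 7.1848
θ=343°: circle(B,5.00) ∩ circle(D,8.00): a=0.8784, h=4.9222
θ=343°:   candidates: C₊=(3.1398,4.1155) cross=35.365; C₋=(4.3416,-5.6553) cross=-35.365
θ=343°:   branch - wants cross < 0 → take C=(4.3416,-5.6553) (cross=-35.365)
θ=343°: ex = (C−B)/|BC| = (0.2945,-0.9556); ey = (0.9556,0.2945)
θ=343°: P = B + 1.68·ex + 1.85·ey = (5.1317,-1.9377)
θ=346°: B = A + 3.00·(cos346°, sin346°) = (2.9109, -0.7258)
θ=346°: |BD| = 7.1262
θ=346°: circle(B,5.00) ∩ circle(D,8.00): a=0.8267, h=4.9312
θ=346°:   candidates: C₊=(3.2311,4.2640) cross=35.140; C₋=(4.2355,-5.5471) cross=-35.140
θ=346°:   branch - wants cross < 0 → take C=(4.2355,-5.5471) (cross=-35.140)
θ=346°: ex = (C−B)/|BC| = (0.2649,-0.9643); ey = (0.9643,0.2649)
θ=346°: P = B + 1.68·ex + 1.85·ey = (5.1399,-1.8556)

θ=221°: -0.22 -0.53
θ=230°: 0.19 -0.97
θ=343°: 5.13 -1.94
θ=346°: 5.14 -1.86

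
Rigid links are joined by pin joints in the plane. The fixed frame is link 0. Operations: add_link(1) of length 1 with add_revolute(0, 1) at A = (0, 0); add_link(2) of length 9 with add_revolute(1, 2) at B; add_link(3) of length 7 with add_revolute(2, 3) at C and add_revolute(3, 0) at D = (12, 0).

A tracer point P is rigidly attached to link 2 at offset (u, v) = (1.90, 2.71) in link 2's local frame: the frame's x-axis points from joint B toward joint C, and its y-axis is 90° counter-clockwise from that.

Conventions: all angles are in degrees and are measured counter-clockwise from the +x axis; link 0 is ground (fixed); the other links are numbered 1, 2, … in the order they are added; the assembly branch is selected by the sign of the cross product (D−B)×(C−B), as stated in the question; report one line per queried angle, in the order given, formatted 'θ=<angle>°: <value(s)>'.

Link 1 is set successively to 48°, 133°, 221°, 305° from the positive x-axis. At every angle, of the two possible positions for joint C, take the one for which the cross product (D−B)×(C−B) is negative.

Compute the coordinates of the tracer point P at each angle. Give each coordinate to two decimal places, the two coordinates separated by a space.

A=(0,0), D=(12.00,0)
θ=48°: B = A + 1.00·(cos48°, sin48°) = (0.6691, 0.7431)
θ=48°: |BD| = 11.3552
θ=48°: circle(B,9.00) ∩ circle(D,7.00): a=7.0867, h=5.5479
θ=48°:   candidates: C₊=(8.1037,5.8154) cross=62.998; C₋=(7.3775,-5.2567) cross=-62.998
θ=48°:   branch - wants cross < 0 → take C=(7.3775,-5.2567) (cross=-62.998)
θ=48°: ex = (C−B)/|BC| = (0.7454,-0.6666); ey = (0.6666,0.7454)
θ=48°: P = B + 1.90·ex + 2.71·ey = (3.8920,1.4965)
θ=133°: B = A + 1.00·(cos133°, sin133°) = (-0.6820, 0.7314)
θ=133°: |BD| = 12.7031
θ=133°: circle(B,9.00) ∩ circle(D,7.00): a=7.6111, h=4.8033
θ=133°:   candidates: C₊=(7.1930,5.0885) cross=61.016; C₋=(6.6399,-4.5022) cross=-61.016
θ=133°:   branch - wants cross < 0 → take C=(6.6399,-4.5022) (cross=-61.016)
θ=133°: ex = (C−B)/|BC| = (0.8135,-0.5815); ey = (0.5815,0.8135)
θ=133°: P = B + 1.90·ex + 2.71·ey = (2.4396,1.8312)
θ=221°: B = A + 1.00·(cos221°, sin221°) = (-0.7547, -0.6561)
θ=221°: |BD| = 12.7716
θ=221°: circle(B,9.00) ∩ circle(D,7.00): a=7.6386, h=4.7594
θ=221°:   candidates: C₊=(6.6293,4.4895) cross=60.786; C₋=(7.1183,-5.0168) cross=-60.786
θ=221°:   branch - wants cross < 0 → take C=(7.1183,-5.0168) (cross=-60.786)
θ=221°: ex = (C−B)/|BC| = (0.8748,-0.4845); ey = (0.4845,0.8748)
θ=221°: P = B + 1.90·ex + 2.71·ey = (2.2204,0.7940)
θ=305°: B = A + 1.00·(cos305°, sin305°) = (0.5736, -0.8192)
θ=305°: |BD| = 11.4557
θ=305°: circle(B,9.00) ∩ circle(D,7.00): a=7.1246, h=5.4992
θ=305°:   candidates: C₊=(7.2867,5.1754) cross=62.997; C₋=(8.0731,-5.7948) cross=-62.997
θ=305°:   branch - wants cross < 0 → take C=(8.0731,-5.7948) (cross=-62.997)
θ=305°: ex = (C−B)/|BC| = (0.8333,-0.5528); ey = (0.5528,0.8333)
θ=305°: P = B + 1.90·ex + 2.71·ey = (3.6550,0.3886)

θ=48°: 3.89 1.50
θ=133°: 2.44 1.83
θ=221°: 2.22 0.79
θ=305°: 3.66 0.39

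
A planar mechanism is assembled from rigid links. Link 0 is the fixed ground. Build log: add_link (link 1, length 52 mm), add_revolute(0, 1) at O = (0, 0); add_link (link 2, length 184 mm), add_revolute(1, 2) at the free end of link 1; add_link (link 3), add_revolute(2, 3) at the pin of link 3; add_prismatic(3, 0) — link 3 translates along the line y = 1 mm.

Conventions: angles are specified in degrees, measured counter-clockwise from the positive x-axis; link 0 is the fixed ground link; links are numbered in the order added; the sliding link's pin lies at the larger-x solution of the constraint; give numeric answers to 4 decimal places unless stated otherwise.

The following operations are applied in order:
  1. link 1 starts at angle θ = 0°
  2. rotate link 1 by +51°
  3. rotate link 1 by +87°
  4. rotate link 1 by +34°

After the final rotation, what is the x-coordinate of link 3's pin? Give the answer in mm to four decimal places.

geometry: r = 52 mm, L = 184 mm, e = 1 mm; θ starts at 0°
rotate link 1 by +51°: θ ← 0° +51° = 51°
rotate link 1 by +87°: θ ← 51° +87° = 138°
rotate link 1 by +34°: θ ← 138° +34° = 172°
crank pin P = (r cos θ, r sin θ) = (-51.493940, 7.237001)
h = r sin θ − e = 7.237001 − 1 = 6.237001
x = r cos θ + √(L² − h²) = -51.493940 + 183.894263 = 132.400323

132.4003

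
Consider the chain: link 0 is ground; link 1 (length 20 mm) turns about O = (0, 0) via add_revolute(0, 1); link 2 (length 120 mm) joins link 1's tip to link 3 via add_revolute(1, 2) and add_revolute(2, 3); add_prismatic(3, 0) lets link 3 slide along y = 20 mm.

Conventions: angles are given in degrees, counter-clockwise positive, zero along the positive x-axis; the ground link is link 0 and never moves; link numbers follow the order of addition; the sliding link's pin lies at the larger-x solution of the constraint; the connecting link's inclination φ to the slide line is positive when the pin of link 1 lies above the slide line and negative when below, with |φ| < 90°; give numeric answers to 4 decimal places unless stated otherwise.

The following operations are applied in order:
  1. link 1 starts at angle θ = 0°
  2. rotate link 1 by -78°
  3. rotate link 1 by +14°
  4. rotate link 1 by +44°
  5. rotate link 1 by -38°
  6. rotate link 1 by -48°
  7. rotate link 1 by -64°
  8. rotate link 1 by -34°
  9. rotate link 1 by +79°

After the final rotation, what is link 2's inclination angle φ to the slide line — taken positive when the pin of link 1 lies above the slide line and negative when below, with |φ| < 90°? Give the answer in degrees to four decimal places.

geometry: r = 20 mm, L = 120 mm, e = 20 mm; θ starts at 0°
rotate link 1 by -78°: θ ← 0° -78° = -78°
rotate link 1 by +14°: θ ← -78° +14° = -64°
rotate link 1 by +44°: θ ← -64° +44° = -20°
rotate link 1 by -38°: θ ← -20° -38° = -58°
rotate link 1 by -48°: θ ← -58° -48° = -106°
rotate link 1 by -64°: θ ← -106° -64° = -170°
rotate link 1 by -34°: θ ← -170° -34° = -204°
rotate link 1 by +79°: θ ← -204° +79° = -125°
h = r sin θ − e = -16.383041 − 20 = -36.383041
sin φ = h / L = -36.383041 / 120 = -0.30319201
φ = arcsin(-0.30319201) = -17.649424°

-17.6494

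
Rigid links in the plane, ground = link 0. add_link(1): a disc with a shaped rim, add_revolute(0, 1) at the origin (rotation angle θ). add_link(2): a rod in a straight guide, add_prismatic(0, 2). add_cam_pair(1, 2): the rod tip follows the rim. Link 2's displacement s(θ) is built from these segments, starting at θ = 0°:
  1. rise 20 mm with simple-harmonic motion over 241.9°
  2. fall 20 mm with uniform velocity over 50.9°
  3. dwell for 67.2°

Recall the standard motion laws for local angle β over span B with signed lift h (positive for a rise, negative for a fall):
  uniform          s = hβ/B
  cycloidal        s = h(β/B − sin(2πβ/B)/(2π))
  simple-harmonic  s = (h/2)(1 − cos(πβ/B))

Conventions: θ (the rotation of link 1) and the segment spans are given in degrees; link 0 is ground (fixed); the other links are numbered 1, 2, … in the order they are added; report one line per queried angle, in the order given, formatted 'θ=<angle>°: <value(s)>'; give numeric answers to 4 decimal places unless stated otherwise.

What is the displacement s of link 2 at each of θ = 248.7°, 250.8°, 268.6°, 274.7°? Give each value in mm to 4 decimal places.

segment 1 (0° to 241.9°, simple-harmonic, h = 20) is passed completely: s = 0.0000 + (20) = 20.0000
θ = 248.7° falls in segment 2 (241.9° to 292.8°, uniform, h = -20): β = 248.7 − 241.9 = 6.8°, B = 50.9°; Δs = -20·6.8/50.9 = -2.6719; s = 20.0000 − 2.6719 = 17.3281
θ = 250.8° falls in segment 2 (241.9° to 292.8°, uniform, h = -20): β = 250.8 − 241.9 = 8.9°, B = 50.9°; Δs = -20·8.9/50.9 = -3.4971; s = 20.0000 − 3.4971 = 16.5029
θ = 268.6° falls in segment 2 (241.9° to 292.8°, uniform, h = -20): β = 268.6 − 241.9 = 26.7°, B = 50.9°; Δs = -20·26.7/50.9 = -10.4912; s = 20.0000 − 10.4912 = 9.5088
θ = 274.7° falls in segment 2 (241.9° to 292.8°, uniform, h = -20): β = 274.7 − 241.9 = 32.8°, B = 50.9°; Δs = -20·32.8/50.9 = -12.8880; s = 20.0000 − 12.8880 = 7.1120

θ=248.7°: 17.3281
θ=250.8°: 16.5029
θ=268.6°: 9.5088
θ=274.7°: 7.1120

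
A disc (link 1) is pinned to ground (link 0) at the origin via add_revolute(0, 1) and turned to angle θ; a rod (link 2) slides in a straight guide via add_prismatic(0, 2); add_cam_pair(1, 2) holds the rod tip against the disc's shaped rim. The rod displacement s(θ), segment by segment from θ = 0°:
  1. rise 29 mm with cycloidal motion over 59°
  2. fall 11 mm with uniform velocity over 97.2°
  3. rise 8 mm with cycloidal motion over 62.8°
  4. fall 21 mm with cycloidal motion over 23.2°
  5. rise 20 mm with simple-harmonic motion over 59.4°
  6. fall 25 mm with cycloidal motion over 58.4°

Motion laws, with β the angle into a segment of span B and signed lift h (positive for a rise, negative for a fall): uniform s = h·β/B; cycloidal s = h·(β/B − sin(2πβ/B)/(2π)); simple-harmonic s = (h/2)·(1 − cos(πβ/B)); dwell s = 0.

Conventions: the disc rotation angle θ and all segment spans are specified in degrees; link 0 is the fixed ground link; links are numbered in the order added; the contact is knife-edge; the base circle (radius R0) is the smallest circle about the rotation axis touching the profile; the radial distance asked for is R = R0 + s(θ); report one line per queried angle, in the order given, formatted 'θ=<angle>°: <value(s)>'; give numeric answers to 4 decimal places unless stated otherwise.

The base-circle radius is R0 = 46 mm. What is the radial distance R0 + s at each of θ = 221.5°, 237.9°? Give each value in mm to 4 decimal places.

segment 1 (0° to 59°, cycloidal, h = 29) is passed completely: s = 0.0000 + (29) = 29.0000
segment 2 (59° to 156.2°, uniform, h = -11) is passed completely: s = 29.0000 + (-11) = 18.0000
segment 3 (156.2° to 219°, cycloidal, h = 8) is passed completely: s = 18.0000 + (8) = 26.0000
θ = 221.5° falls in segment 4 (219° to 242.2°, cycloidal, h = -21): β = 221.5 − 219 = 2.5°, B = 23.2°; Δs = -21·(0.1078 − sin(2π·0.1078)/(2π)) = -0.1690; s = 26.0000 − 0.1690 = 25.8310
θ = 237.9° falls in segment 4 (219° to 242.2°, cycloidal, h = -21): β = 237.9 − 219 = 18.9°, B = 23.2°; Δs = -21·(0.8147 − sin(2π·0.8147)/(2π)) = -20.1780; s = 26.0000 − 20.1780 = 5.8220
θ=221.5°: R = R0 + s = 46 + 25.8310 = 71.8310
θ=237.9°: R = R0 + s = 46 + 5.8220 = 51.8220

θ=221.5°: 71.8310
θ=237.9°: 51.8220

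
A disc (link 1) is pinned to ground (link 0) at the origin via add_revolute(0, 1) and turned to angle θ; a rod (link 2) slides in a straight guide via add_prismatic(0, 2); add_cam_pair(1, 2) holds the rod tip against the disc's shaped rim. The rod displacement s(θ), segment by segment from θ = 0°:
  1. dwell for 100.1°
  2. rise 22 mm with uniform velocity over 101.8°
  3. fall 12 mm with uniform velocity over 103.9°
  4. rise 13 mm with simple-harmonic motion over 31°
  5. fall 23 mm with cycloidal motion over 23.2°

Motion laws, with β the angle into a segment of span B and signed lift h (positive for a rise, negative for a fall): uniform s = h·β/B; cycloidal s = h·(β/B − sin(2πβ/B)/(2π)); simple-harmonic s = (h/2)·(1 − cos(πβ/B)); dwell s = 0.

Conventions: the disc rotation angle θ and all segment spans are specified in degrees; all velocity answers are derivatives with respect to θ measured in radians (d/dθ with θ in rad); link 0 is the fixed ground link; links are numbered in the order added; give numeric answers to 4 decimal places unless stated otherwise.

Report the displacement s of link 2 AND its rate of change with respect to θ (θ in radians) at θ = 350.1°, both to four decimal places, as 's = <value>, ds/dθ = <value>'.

segment 1 (0° to 100.1°, dwell): s unchanged at 0.0000
segment 2 (100.1° to 201.9°, uniform, h = 22) is passed completely: s = 0.0000 + (22) = 22.0000
segment 3 (201.9° to 305.8°, uniform, h = -12) is passed completely: s = 22.0000 + (-12) = 10.0000
segment 4 (305.8° to 336.8°, simple-harmonic, h = 13) is passed completely: s = 10.0000 + (13) = 23.0000
θ = 350.1° falls in segment 5 (336.8° to 360°, cycloidal, h = -23): β = 350.1 − 336.8 = 13.3°, B = 23.2°; Δs = -23·(0.5733 − sin(2π·0.5733)/(2π)) = -14.8118; s = 23.0000 − 14.8118 = 8.1882
velocity in seg [336.8°–360°] (cycloidal), θ in radians: β = 13.3° = 0.2321 rad, B = 23.2° = 0.4049 rad; ds/dθ = (h/B)(1 − cos(2πβ/B)) = ((-23)/0.4049)(1 − cos(2π·0.5733)) = -107.689052 mm/rad

s = 8.1882, ds/dθ = -107.6891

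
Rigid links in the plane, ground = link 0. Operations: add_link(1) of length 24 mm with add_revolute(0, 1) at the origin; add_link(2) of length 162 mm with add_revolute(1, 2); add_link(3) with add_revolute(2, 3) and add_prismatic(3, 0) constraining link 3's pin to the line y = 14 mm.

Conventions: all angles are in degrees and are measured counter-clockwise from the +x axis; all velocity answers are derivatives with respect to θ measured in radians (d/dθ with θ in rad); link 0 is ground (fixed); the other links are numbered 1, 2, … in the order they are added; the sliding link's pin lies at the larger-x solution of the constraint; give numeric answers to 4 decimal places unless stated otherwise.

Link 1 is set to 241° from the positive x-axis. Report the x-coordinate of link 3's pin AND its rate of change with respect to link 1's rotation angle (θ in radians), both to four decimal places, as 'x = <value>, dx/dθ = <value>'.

geometry: r = 24 mm, L = 162 mm, e = 14 mm
crank pin P = (r cos θ, r sin θ) = (-11.635431, -20.990873)
h = r sin θ − e = -20.990873 − 14 = -34.990873
x = r cos θ + √(L² − h²) = -11.635431 + 158.175974 = 146.540543
dx/dθ = −r sin θ − h·r cos θ/√(L² − h²) (θ in radians; h = -34.990873) = 18.416943

x = 146.5405, dx/dθ = 18.4169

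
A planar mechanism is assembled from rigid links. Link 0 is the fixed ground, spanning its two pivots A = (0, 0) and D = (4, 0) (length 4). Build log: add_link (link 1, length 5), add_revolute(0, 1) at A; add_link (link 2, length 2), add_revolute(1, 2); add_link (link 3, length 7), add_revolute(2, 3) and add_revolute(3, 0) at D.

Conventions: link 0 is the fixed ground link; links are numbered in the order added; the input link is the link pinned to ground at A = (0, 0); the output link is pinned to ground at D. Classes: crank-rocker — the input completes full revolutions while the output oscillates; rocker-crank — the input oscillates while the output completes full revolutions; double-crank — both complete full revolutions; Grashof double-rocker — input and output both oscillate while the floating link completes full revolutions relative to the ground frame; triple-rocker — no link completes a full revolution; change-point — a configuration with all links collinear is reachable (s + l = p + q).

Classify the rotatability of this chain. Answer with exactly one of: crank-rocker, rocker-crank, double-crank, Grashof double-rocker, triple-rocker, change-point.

lengths: ground=4, input=5, coupler=2, output=7
sorted: s=2 (shortest), l=7 (longest), p+q=9
s + l = 9 vs p + q = 9
s + l = p + q → change-point (collinear configuration reachable)

change-point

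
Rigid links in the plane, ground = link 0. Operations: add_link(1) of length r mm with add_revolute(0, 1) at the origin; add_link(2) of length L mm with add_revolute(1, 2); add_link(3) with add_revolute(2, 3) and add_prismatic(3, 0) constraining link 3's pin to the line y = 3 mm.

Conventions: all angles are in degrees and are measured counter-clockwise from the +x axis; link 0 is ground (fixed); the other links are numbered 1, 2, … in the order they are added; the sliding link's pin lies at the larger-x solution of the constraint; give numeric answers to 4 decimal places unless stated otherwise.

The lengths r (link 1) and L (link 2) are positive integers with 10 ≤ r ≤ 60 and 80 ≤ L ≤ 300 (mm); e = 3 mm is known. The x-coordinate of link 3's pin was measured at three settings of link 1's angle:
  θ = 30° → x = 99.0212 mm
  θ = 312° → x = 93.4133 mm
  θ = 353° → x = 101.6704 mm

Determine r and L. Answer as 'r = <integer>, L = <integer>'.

constraint per measurement: (x − r cos θ)² + (r sin θ − e)² = L²
subtracting the θ₁ and θ₂ equations cancels the r² and L² terms:
r = (x₁² − x₂²) / (2[(x₁cos θ₁ + e sin θ₁) − (x₂cos θ₂ + e sin θ₂)]) = 20.0002 → r = 20
L² = (x₁ − r cos θ₁)² + (r sin θ₁ − e)² = 6724.0031 → L = 82.0000 → L = 82
check at θ₃=353°: x = 101.6704 (printed 101.6704) ✓

r = 20, L = 82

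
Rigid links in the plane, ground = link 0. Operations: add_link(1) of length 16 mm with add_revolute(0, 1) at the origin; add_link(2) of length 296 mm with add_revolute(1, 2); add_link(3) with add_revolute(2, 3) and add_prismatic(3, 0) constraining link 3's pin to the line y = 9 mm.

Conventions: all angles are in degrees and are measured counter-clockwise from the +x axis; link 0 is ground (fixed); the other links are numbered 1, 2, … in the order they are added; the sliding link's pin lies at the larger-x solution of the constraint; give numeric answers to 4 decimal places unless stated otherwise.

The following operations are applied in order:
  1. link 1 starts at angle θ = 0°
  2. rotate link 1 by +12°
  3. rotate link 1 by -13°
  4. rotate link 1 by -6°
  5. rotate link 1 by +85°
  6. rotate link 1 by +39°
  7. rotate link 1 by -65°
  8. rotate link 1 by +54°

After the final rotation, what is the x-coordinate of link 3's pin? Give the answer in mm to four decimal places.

geometry: r = 16 mm, L = 296 mm, e = 9 mm; θ starts at 0°
rotate link 1 by +12°: θ ← 0° +12° = 12°
rotate link 1 by -13°: θ ← 12° -13° = -1°
rotate link 1 by -6°: θ ← -1° -6° = -7°
rotate link 1 by +85°: θ ← -7° +85° = 78°
rotate link 1 by +39°: θ ← 78° +39° = 117°
rotate link 1 by -65°: θ ← 117° -65° = 52°
rotate link 1 by +54°: θ ← 52° +54° = 106°
crank pin P = (r cos θ, r sin θ) = (-4.410198, 15.380187)
h = r sin θ − e = 15.380187 − 9 = 6.380187
x = r cos θ + √(L² − h²) = -4.410198 + 295.931231 = 291.521033

291.5210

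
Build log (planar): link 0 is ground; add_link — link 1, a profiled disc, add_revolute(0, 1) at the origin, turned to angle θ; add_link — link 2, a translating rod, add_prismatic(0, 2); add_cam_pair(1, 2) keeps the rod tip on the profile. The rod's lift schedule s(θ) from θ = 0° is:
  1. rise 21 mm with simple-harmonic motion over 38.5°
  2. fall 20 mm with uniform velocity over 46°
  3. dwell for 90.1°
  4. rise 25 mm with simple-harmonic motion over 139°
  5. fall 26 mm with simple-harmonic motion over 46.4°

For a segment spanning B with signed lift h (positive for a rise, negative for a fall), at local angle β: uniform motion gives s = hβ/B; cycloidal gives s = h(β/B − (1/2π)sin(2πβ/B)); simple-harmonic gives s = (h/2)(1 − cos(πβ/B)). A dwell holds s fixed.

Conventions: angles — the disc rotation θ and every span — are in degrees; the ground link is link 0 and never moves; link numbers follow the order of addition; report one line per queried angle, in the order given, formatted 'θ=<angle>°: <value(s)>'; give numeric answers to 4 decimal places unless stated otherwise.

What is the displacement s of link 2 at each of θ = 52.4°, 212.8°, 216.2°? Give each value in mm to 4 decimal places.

seg 1 [0°–38.5°] simple-harmonic, h=21: full span → s += 21 → s = 21.0000
seg 2 [38.5°–84.5°] uniform, h=-20: θ=52.4° here. β=13.9, B=46. -20·13.9/46 = -6.0435 → s = 14.9565
seg 2 [38.5°–84.5°] uniform, h=-20: full span → s += -20 → s = 1.0000
seg 3 [84.5°–174.6°] dwell: s stays 1.0000
seg 4 [174.6°–313.6°] simple-harmonic, h=25: θ=212.8° here. β=38.2, B=139. 25/2·(1 − cos(π·0.2748)) = 4.3765 → s = 5.3765
seg 4 [174.6°–313.6°] simple-harmonic, h=25: θ=216.2° here. β=41.6, B=139. 25/2·(1 − cos(π·0.2993)) = 5.1298 → s = 6.1298

θ=52.4°: 14.9565
θ=212.8°: 5.3765
θ=216.2°: 6.1298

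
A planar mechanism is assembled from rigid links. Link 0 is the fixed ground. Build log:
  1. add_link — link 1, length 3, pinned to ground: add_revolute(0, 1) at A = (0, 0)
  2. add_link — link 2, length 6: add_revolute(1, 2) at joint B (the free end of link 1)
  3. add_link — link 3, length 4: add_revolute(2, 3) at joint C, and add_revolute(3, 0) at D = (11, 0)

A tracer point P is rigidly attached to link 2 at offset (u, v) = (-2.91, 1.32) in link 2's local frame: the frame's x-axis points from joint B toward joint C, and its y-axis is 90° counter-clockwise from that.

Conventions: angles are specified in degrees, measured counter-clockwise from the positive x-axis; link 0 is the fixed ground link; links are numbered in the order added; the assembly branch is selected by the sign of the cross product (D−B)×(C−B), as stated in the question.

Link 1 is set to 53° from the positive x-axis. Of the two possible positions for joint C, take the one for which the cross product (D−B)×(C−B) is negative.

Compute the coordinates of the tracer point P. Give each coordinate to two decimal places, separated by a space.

A=(0,0), D=(11.00,0)
B = A + 3.00·(cos53°, sin53°) = (1.8054, 2.3959)
|BD| = 9.5016
circle(B,6.00) ∩ circle(D,4.00): a=5.8033, h=1.5239
  candidates: C₊=(7.8054,2.4072) cross=14.480; C₋=(7.0369,-0.5421) cross=-14.480
  branch - wants cross < 0 → take C=(7.0369,-0.5421) (cross=-14.480)
ex = (C−B)/|BC| = (0.8719,-0.4897); ey = (0.4897,0.8719)
P = B + -2.91·ex + 1.32·ey = (-0.0855,4.9718)

-0.09 4.97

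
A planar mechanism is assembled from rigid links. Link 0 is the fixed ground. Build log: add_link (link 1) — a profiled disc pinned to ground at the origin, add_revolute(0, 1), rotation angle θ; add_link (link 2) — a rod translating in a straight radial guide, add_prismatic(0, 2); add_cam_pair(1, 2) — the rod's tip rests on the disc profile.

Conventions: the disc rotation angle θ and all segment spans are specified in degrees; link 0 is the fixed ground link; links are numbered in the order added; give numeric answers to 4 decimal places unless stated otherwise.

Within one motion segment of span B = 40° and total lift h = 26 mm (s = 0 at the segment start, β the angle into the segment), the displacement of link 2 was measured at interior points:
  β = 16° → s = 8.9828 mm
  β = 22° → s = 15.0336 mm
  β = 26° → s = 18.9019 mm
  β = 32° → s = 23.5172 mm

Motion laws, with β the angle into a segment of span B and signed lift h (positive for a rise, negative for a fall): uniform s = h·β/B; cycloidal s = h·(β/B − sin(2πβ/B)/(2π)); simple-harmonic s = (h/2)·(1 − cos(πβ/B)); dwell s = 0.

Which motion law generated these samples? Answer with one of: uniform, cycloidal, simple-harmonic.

candidates at β/B = r: uniform s = h·r (linear in β); cycloidal s = h·(r − sin(2πr)/(2π)); simple-harmonic s = (h/2)(1 − cos(πr))
β=16°: printed 8.9828 | uniform 10.4000, cycloidal 7.9677, simple-harmonic 8.9828
β=22°: printed 15.0336 | uniform 14.3000, cycloidal 15.5787, simple-harmonic 15.0336
β=26°: printed 18.9019 | uniform 16.9000, cycloidal 20.2477, simple-harmonic 18.9019
β=32°: printed 23.5172 | uniform 20.8000, cycloidal 24.7355, simple-harmonic 23.5172
only one law matches every sample → simple-harmonic

simple-harmonic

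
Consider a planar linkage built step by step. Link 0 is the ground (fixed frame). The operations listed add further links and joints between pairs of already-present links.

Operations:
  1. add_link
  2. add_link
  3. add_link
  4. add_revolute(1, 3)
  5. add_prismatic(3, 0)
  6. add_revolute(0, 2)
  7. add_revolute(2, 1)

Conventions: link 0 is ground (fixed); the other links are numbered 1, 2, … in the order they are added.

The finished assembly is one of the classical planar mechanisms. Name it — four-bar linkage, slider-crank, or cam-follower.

links: 4 (incl. ground); joints: 3 revolute, 1 prismatic, 0 higher (cam) pair, forming one closed loop
4 links, 3 revolutes + 1 prismatic in one loop → slider-crank

slider-crank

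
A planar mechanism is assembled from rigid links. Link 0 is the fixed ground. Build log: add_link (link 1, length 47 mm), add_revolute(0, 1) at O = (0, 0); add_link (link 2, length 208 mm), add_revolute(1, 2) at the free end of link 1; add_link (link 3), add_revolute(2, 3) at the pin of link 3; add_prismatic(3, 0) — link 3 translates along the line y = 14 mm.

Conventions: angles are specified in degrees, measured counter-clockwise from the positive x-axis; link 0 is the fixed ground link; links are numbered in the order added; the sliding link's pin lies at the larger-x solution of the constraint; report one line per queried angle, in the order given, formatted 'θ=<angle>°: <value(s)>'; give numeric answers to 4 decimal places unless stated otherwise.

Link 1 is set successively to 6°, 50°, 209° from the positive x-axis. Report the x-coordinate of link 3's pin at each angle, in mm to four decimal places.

geometry: r = 47 mm, L = 208 mm, e = 14 mm
θ=6°: crank pin P = (r cos θ, r sin θ) = (46.742529, 4.912838)
θ=6°: h = r sin θ − e = 4.912838 − 14 = -9.087162
θ=6°: x = r cos θ + √(L² − h²) = 46.742529 + 207.801404 = 254.543933
θ=50°: crank pin P = (r cos θ, r sin θ) = (30.211018, 36.004089)
θ=50°: h = r sin θ − e = 36.004089 − 14 = 22.004089
θ=50°: x = r cos θ + √(L² − h²) = 30.211018 + 206.832831 = 237.043849
θ=209°: crank pin P = (r cos θ, r sin θ) = (-41.107126, -22.786052)
θ=209°: h = r sin θ − e = -22.786052 − 14 = -36.786052
θ=209°: x = r cos θ + √(L² − h²) = -41.107126 + 204.721241 = 163.614114

θ=6°: 254.5439
θ=50°: 237.0438
θ=209°: 163.6141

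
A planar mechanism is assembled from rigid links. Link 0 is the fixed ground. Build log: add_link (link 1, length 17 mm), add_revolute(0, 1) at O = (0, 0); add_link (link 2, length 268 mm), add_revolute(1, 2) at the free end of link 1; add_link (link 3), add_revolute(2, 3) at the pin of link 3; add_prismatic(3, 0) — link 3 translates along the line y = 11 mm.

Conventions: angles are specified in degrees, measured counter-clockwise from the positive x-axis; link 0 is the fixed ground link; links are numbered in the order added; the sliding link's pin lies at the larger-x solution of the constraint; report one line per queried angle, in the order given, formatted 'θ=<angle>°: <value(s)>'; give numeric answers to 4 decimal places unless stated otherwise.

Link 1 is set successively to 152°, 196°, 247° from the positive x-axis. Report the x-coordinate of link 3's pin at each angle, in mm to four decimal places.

geometry: r = 17 mm, L = 268 mm, e = 11 mm
θ=152°: crank pin P = (r cos θ, r sin θ) = (-15.010109, 7.981017)
θ=152°: h = r sin θ − e = 7.981017 − 11 = -3.018983
θ=152°: x = r cos θ + √(L² − h²) = -15.010109 + 267.982995 = 252.972886
θ=196°: crank pin P = (r cos θ, r sin θ) = (-16.341449, -4.685835)
θ=196°: h = r sin θ − e = -4.685835 − 11 = -15.685835
θ=196°: x = r cos θ + √(L² − h²) = -16.341449 + 267.540566 = 251.199117
θ=247°: crank pin P = (r cos θ, r sin θ) = (-6.642429, -15.648583)
θ=247°: h = r sin θ − e = -15.648583 − 11 = -26.648583
θ=247°: x = r cos θ + √(L² − h²) = -6.642429 + 266.671808 = 260.029379

θ=152°: 252.9729
θ=196°: 251.1991
θ=247°: 260.0294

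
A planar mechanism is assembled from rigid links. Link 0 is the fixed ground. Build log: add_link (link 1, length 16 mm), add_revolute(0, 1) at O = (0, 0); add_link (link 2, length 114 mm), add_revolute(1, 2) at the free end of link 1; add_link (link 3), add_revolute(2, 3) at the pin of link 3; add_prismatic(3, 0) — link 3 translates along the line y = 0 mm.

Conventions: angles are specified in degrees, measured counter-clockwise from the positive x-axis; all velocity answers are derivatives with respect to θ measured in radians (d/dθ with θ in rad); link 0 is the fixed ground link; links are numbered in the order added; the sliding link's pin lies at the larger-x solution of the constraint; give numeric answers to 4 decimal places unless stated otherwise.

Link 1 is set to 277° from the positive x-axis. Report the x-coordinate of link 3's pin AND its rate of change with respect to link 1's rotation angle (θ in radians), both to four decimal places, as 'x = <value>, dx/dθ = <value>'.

geometry: r = 16 mm, L = 114 mm, e = 0 mm
crank pin P = (r cos θ, r sin θ) = (1.949909, -15.880738)
h = r sin θ − e = -15.880738 − 0 = -15.880738
x = r cos θ + √(L² − h²) = 1.949909 + 112.888450 = 114.838360
dx/dθ = −r sin θ − h·r cos θ/√(L² − h²) (θ in radians; h = -15.880738) = 16.155045

x = 114.8384, dx/dθ = 16.1550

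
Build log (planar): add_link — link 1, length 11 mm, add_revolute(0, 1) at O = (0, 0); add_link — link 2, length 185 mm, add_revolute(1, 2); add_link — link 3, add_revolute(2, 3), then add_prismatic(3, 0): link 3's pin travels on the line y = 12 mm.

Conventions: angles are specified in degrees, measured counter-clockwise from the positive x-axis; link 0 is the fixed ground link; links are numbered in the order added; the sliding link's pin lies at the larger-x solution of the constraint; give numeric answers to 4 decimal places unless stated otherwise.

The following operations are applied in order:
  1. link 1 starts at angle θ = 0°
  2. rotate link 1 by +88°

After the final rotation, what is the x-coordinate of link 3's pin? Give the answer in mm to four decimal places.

geometry: r = 11 mm, L = 185 mm, e = 12 mm; θ starts at 0°
rotate link 1 by +88°: θ ← 0° +88° = 88°
crank pin P = (r cos θ, r sin θ) = (0.383894, 10.993299)
h = r sin θ − e = 10.993299 − 12 = -1.006701
x = r cos θ + √(L² − h²) = 0.383894 + 184.997261 = 185.381155

185.3812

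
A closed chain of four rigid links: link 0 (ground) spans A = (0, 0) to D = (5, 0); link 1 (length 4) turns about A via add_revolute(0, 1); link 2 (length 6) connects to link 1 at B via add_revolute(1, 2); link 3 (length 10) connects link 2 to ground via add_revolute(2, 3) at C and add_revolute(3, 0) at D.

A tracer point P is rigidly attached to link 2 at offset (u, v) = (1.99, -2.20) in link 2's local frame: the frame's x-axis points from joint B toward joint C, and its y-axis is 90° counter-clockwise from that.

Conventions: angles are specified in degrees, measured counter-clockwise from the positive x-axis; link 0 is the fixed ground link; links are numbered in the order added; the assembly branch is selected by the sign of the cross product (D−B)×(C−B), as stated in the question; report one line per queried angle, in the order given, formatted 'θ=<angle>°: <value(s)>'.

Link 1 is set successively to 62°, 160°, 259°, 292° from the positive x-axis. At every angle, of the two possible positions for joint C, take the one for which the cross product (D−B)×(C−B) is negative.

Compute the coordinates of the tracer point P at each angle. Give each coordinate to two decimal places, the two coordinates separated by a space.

A=(0,0), D=(5.00,0)
θ=62°: B = A + 4.00·(cos62°, sin62°) = (1.8779, 3.5318)
θ=62°: |BD| = 4.7139
θ=62°: circle(B,6.00) ∩ circle(D,10.00): a=-4.4314, h=4.0451
θ=62°:   candidates: C₊=(1.9735,9.5310) cross=19.068; C₋=(-4.0878,4.1728) cross=-19.068
θ=62°:   branch - wants cross < 0 → take C=(-4.0878,4.1728) (cross=-19.068)
θ=62°: ex = (C−B)/|BC| = (-0.9943,0.1068); ey = (-0.1068,-0.9943)
θ=62°: P = B + 1.99·ex + -2.20·ey = (0.1343,5.9318)
θ=160°: B = A + 4.00·(cos160°, sin160°) = (-3.7588, 1.3681)
θ=160°: |BD| = 8.8650
θ=160°: circle(B,6.00) ∩ circle(D,10.00): a=0.8228, h=5.9433
θ=160°:   candidates: C₊=(-2.0287,7.1132) cross=52.687; C₋=(-3.8631,-4.6310) cross=-52.687
θ=160°:   branch - wants cross < 0 → take C=(-3.8631,-4.6310) (cross=-52.687)
θ=160°: ex = (C−B)/|BC| = (-0.0174,-0.9998); ey = (0.9998,-0.0174)
θ=160°: P = B + 1.99·ex + -2.20·ey = (-5.9930,-0.5834)
θ=259°: B = A + 4.00·(cos259°, sin259°) = (-0.7632, -3.9265)
θ=259°: |BD| = 6.9737
θ=259°: circle(B,6.00) ∩ circle(D,10.00): a=-1.1018, h=5.8980
θ=259°:   candidates: C₊=(-4.9946,0.3273) cross=41.131; C₋=(1.6470,-9.4211) cross=-41.131
θ=259°:   branch - wants cross < 0 → take C=(1.6470,-9.4211) (cross=-41.131)
θ=259°: ex = (C−B)/|BC| = (0.4017,-0.9158); ey = (0.9158,0.4017)
θ=259°: P = B + 1.99·ex + -2.20·ey = (-1.9785,-6.6326)
θ=292°: B = A + 4.00·(cos292°, sin292°) = (1.4984, -3.7087)
θ=292°: |BD| = 5.1006
θ=292°: circle(B,6.00) ∩ circle(D,10.00): a=-3.7235, h=4.7048
θ=292°:   candidates: C₊=(-4.4788,-3.1863) cross=23.997; C₋=(2.3632,-9.6461) cross=-23.997
θ=292°:   branch - wants cross < 0 → take C=(2.3632,-9.6461) (cross=-23.997)
θ=292°: ex = (C−B)/|BC| = (0.1441,-0.9896); ey = (0.9896,0.1441)
θ=292°: P = B + 1.99·ex + -2.20·ey = (-0.3918,-5.9950)

θ=62°: 0.13 5.93
θ=160°: -5.99 -0.58
θ=259°: -1.98 -6.63
θ=292°: -0.39 -6.00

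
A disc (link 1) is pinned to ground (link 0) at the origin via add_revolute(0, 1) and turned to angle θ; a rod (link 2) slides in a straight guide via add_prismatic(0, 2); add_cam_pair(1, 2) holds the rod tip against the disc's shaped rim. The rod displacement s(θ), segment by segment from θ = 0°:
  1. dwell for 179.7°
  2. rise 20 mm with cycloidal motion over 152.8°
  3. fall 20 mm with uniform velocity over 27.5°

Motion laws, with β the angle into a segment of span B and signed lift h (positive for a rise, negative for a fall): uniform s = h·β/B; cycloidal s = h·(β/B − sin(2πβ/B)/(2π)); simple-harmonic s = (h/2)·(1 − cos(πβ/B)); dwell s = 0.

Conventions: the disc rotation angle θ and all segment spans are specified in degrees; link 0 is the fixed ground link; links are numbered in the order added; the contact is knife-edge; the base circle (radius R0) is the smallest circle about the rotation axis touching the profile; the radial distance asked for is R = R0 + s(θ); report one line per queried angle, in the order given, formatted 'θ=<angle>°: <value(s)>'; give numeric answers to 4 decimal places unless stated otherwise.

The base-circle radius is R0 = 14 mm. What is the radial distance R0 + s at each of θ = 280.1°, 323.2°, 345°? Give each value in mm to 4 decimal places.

segment 1 (0° to 179.7°, dwell): s unchanged at 0.0000
θ = 280.1° falls in segment 2 (179.7° to 332.5°, cycloidal, h = 20): β = 280.1 − 179.7 = 100.4°, B = 152.8°; Δs = 20·(0.6571 − sin(2π·0.6571)/(2π)) = 15.7971; s = 0.0000 + 15.7971 = 15.7971
θ = 323.2° falls in segment 2 (179.7° to 332.5°, cycloidal, h = 20): β = 323.2 − 179.7 = 143.5°, B = 152.8°; Δs = 20·(0.9391 − sin(2π·0.9391)/(2π)) = 19.9705; s = 0.0000 + 19.9705 = 19.9705
segment 2 (179.7° to 332.5°, cycloidal, h = 20) is passed completely: s = 0.0000 + (20) = 20.0000
θ = 345° falls in segment 3 (332.5° to 360°, uniform, h = -20): β = 345 − 332.5 = 12.5°, B = 27.5°; Δs = -20·12.5/27.5 = -9.0909; s = 20.0000 − 9.0909 = 10.9091
θ=280.1°: R = R0 + s = 14 + 15.7971 = 29.7971
θ=323.2°: R = R0 + s = 14 + 19.9705 = 33.9705
θ=345°: R = R0 + s = 14 + 10.9091 = 24.9091

θ=280.1°: 29.7971
θ=323.2°: 33.9705
θ=345°: 24.9091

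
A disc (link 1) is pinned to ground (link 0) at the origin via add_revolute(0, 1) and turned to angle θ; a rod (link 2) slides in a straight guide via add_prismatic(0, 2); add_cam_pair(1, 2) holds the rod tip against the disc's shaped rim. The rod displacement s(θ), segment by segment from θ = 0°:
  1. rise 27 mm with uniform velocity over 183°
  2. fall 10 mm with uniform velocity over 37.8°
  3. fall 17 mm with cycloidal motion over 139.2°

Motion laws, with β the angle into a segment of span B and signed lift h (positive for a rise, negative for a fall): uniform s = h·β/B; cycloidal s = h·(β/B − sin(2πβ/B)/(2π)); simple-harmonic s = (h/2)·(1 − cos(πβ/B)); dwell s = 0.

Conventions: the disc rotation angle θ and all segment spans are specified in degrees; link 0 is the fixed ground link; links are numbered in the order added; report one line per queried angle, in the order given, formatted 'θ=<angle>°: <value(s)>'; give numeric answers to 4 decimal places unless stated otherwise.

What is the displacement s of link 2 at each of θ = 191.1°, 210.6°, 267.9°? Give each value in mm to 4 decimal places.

segment 1 (0° to 183°, uniform, h = 27) is passed completely: s = 0.0000 + (27) = 27.0000
θ = 191.1° falls in segment 2 (183° to 220.8°, uniform, h = -10): β = 191.1 − 183 = 8.1°, B = 37.8°; Δs = -10·8.1/37.8 = -2.1429; s = 27.0000 − 2.1429 = 24.8571
θ = 210.6° falls in segment 2 (183° to 220.8°, uniform, h = -10): β = 210.6 − 183 = 27.6°, B = 37.8°; Δs = -10·27.6/37.8 = -7.3016; s = 27.0000 − 7.3016 = 19.6984
segment 2 (183° to 220.8°, uniform, h = -10) is passed completely: s = 27.0000 + (-10) = 17.0000
θ = 267.9° falls in segment 3 (220.8° to 360°, cycloidal, h = -17): β = 267.9 − 220.8 = 47.1°, B = 139.2°; Δs = -17·(0.3384 − sin(2π·0.3384)/(2π)) = -3.4529; s = 17.0000 − 3.4529 = 13.5471

θ=191.1°: 24.8571
θ=210.6°: 19.6984
θ=267.9°: 13.5471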